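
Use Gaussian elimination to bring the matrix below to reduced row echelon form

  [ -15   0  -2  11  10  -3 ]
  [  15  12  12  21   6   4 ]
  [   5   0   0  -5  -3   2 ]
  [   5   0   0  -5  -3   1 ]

Multiply r1 by -1/15.
  [  1   0  2/15  -11/15  -2/3  1/5 ]
  [ 15  12    12      21     6    4 ]
  [  5   0     0      -5    -3    2 ]
  [  5   0     0      -5    -3    1 ]
Subtract 15 times r1 from r2.
  [ 1   0  2/15  -11/15  -2/3  1/5 ]
  [ 0  12    10      32    16    1 ]
  [ 5   0     0      -5    -3    2 ]
  [ 5   0     0      -5    -3    1 ]
Subtract 5 times r1 from r3.
  [ 1   0  2/15  -11/15  -2/3  1/5 ]
  [ 0  12    10      32    16    1 ]
  [ 0   0  -2/3    -4/3   1/3    1 ]
  [ 5   0     0      -5    -3    1 ]
Subtract 5 times r1 from r4.
  [ 1   0  2/15  -11/15  -2/3  1/5 ]
  [ 0  12    10      32    16    1 ]
  [ 0   0  -2/3    -4/3   1/3    1 ]
  [ 0   0  -2/3    -4/3   1/3    0 ]
Multiply r2 by 1/12.
  [ 1  0  2/15  -11/15  -2/3   1/5 ]
  [ 0  1   5/6     8/3   4/3  1/12 ]
  [ 0  0  -2/3    -4/3   1/3     1 ]
  [ 0  0  -2/3    -4/3   1/3     0 ]
Multiply r3 by -3/2.
  [ 1  0  2/15  -11/15  -2/3   1/5 ]
  [ 0  1   5/6     8/3   4/3  1/12 ]
  [ 0  0     1       2  -1/2  -3/2 ]
  [ 0  0  -2/3    -4/3   1/3     0 ]
Add 2/3 times r3 to r4.
  [ 1  0  2/15  -11/15  -2/3   1/5 ]
  [ 0  1   5/6     8/3   4/3  1/12 ]
  [ 0  0     1       2  -1/2  -3/2 ]
  [ 0  0     0       0     0    -1 ]
Multiply r4 by -1.
  [ 1  0  2/15  -11/15  -2/3   1/5 ]
  [ 0  1   5/6     8/3   4/3  1/12 ]
  [ 0  0     1       2  -1/2  -3/2 ]
  [ 0  0     0       0     0     1 ]
Add 3/2 times r4 to r3.
  [ 1  0  2/15  -11/15  -2/3   1/5 ]
  [ 0  1   5/6     8/3   4/3  1/12 ]
  [ 0  0     1       2  -1/2     0 ]
  [ 0  0     0       0     0     1 ]
Subtract 1/12 times r4 from r2.
  [ 1  0  2/15  -11/15  -2/3  1/5 ]
  [ 0  1   5/6     8/3   4/3    0 ]
  [ 0  0     1       2  -1/2    0 ]
  [ 0  0     0       0     0    1 ]
Subtract 1/5 times r4 from r1.
  [ 1  0  2/15  -11/15  -2/3  0 ]
  [ 0  1   5/6     8/3   4/3  0 ]
  [ 0  0     1       2  -1/2  0 ]
  [ 0  0     0       0     0  1 ]
Subtract 5/6 times r3 from r2.
  [ 1  0  2/15  -11/15  -2/3  0 ]
  [ 0  1     0       1   7/4  0 ]
  [ 0  0     1       2  -1/2  0 ]
  [ 0  0     0       0     0  1 ]
Subtract 2/15 times r3 from r1.
  [ 1  0  0  -1  -3/5  0 ]
  [ 0  1  0   1   7/4  0 ]
  [ 0  0  1   2  -1/2  0 ]
  [ 0  0  0   0     0  1 ]

[[1, 0, 0, -1, -3/5, 0], [0, 1, 0, 1, 7/4, 0], [0, 0, 1, 2, -1/2, 0], [0, 0, 0, 0, 0, 1]]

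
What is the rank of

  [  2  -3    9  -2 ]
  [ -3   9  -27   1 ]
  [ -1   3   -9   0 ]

rank = 3

R1 ← 1/2·R1
R2 ← R2 + 3·R1
R3 ← R3 + R1
R2 ← 2/9·R2
R3 ← R3 − 3/2·R2
R3 ← -3·R3
R2 ← R2 + 4/9·R3
R1 ← R1 + R3
R1 ← R1 + 3/2·R2
The reduced form has 3 nonzero rows.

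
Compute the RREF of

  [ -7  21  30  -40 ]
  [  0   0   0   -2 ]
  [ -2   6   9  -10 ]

Multiply ρ1 by -1/7.
  [  1  -3  -30/7  40/7 ]
  [  0   0      0    -2 ]
  [ -2   6      9   -10 ]
Add 2 times ρ1 to ρ3.
  [ 1  -3  -30/7  40/7 ]
  [ 0   0      0    -2 ]
  [ 0   0    3/7  10/7 ]
Swap ρ2 and ρ3.
  [ 1  -3  -30/7  40/7 ]
  [ 0   0    3/7  10/7 ]
  [ 0   0      0    -2 ]
Multiply ρ2 by 7/3.
  [ 1  -3  -30/7  40/7 ]
  [ 0   0      1  10/3 ]
  [ 0   0      0    -2 ]
Multiply ρ3 by -1/2.
  [ 1  -3  -30/7  40/7 ]
  [ 0   0      1  10/3 ]
  [ 0   0      0     1 ]
Subtract 10/3 times ρ3 from ρ2.
  [ 1  -3  -30/7  40/7 ]
  [ 0   0      1     0 ]
  [ 0   0      0     1 ]
Subtract 40/7 times ρ3 from ρ1.
  [ 1  -3  -30/7  0 ]
  [ 0   0      1  0 ]
  [ 0   0      0  1 ]
Add 30/7 times ρ2 to ρ1.
  [ 1  -3  0  0 ]
  [ 0   0  1  0 ]
  [ 0   0  0  1 ]

[[1, -3, 0, 0], [0, 0, 1, 0], [0, 0, 0, 1]]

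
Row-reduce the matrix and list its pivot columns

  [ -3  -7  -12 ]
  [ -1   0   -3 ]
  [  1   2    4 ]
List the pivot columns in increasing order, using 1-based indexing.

1, 2, 3

ρ1 -> -1/3·ρ1
  [  1  7/3   4 ]
  [ -1    0  -3 ]
  [  1    2   4 ]
ρ2 -> ρ2 + ρ1
  [ 1  7/3  4 ]
  [ 0  7/3  1 ]
  [ 1    2  4 ]
ρ3 -> ρ3 − ρ1
  [ 1   7/3  4 ]
  [ 0   7/3  1 ]
  [ 0  -1/3  0 ]
ρ2 -> 3/7·ρ2
  [ 1   7/3    4 ]
  [ 0     1  3/7 ]
  [ 0  -1/3    0 ]
ρ3 -> ρ3 + 1/3·ρ2
  [ 1  7/3    4 ]
  [ 0    1  3/7 ]
  [ 0    0  1/7 ]
ρ3 -> 7·ρ3
  [ 1  7/3    4 ]
  [ 0    1  3/7 ]
  [ 0    0    1 ]
ρ2 -> ρ2 − 3/7·ρ3
  [ 1  7/3  4 ]
  [ 0    1  0 ]
  [ 0    0  1 ]
ρ1 -> ρ1 − 4·ρ3
  [ 1  7/3  0 ]
  [ 0    1  0 ]
  [ 0    0  1 ]
ρ1 -> ρ1 − 7/3·ρ2
  [ 1  0  0 ]
  [ 0  1  0 ]
  [ 0  0  1 ]
Pivot columns are the columns containing a leading 1.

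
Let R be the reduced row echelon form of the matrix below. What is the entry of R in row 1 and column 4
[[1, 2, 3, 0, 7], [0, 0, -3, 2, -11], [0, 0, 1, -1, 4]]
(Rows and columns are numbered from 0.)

3

ρ2 → -1/3·ρ2
ρ3 → ρ3 − ρ2
ρ3 → -3·ρ3
ρ2 → ρ2 + 2/3·ρ3
ρ1 → ρ1 − 3·ρ2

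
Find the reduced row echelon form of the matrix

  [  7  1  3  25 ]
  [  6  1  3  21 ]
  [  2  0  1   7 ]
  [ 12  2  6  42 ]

[[1, 0, 0, 4], [0, 1, 0, 0], [0, 0, 1, -1], [0, 0, 0, 0]]

r1 -> 1/7·r1
  [  1  1/7  3/7  25/7 ]
  [  6    1    3    21 ]
  [  2    0    1     7 ]
  [ 12    2    6    42 ]
r2 -> r2 − 6·r1
  [  1  1/7  3/7  25/7 ]
  [  0  1/7  3/7  -3/7 ]
  [  2    0    1     7 ]
  [ 12    2    6    42 ]
r3 -> r3 − 2·r1
  [  1   1/7  3/7  25/7 ]
  [  0   1/7  3/7  -3/7 ]
  [  0  -2/7  1/7  -1/7 ]
  [ 12     2    6    42 ]
r4 -> r4 − 12·r1
  [ 1   1/7  3/7  25/7 ]
  [ 0   1/7  3/7  -3/7 ]
  [ 0  -2/7  1/7  -1/7 ]
  [ 0   2/7  6/7  -6/7 ]
r2 -> 7·r2
  [ 1   1/7  3/7  25/7 ]
  [ 0     1    3    -3 ]
  [ 0  -2/7  1/7  -1/7 ]
  [ 0   2/7  6/7  -6/7 ]
r3 -> r3 + 2/7·r2
  [ 1  1/7  3/7  25/7 ]
  [ 0    1    3    -3 ]
  [ 0    0    1    -1 ]
  [ 0  2/7  6/7  -6/7 ]
r4 -> r4 − 2/7·r2
  [ 1  1/7  3/7  25/7 ]
  [ 0    1    3    -3 ]
  [ 0    0    1    -1 ]
  [ 0    0    0     0 ]
r2 -> r2 − 3·r3
  [ 1  1/7  3/7  25/7 ]
  [ 0    1    0     0 ]
  [ 0    0    1    -1 ]
  [ 0    0    0     0 ]
r1 -> r1 − 3/7·r3
  [ 1  1/7  0   4 ]
  [ 0    1  0   0 ]
  [ 0    0  1  -1 ]
  [ 0    0  0   0 ]
r1 -> r1 − 1/7·r2
  [ 1  0  0   4 ]
  [ 0  1  0   0 ]
  [ 0  0  1  -1 ]
  [ 0  0  0   0 ]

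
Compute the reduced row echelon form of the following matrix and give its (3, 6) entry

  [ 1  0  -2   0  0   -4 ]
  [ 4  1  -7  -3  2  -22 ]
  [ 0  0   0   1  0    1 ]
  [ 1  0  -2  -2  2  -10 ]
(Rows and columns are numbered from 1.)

R2 := R2 − 4·R1
  [ 1  0  -2   0  0   -4 ]
  [ 0  1   1  -3  2   -6 ]
  [ 0  0   0   1  0    1 ]
  [ 1  0  -2  -2  2  -10 ]
R4 := R4 − R1
  [ 1  0  -2   0  0  -4 ]
  [ 0  1   1  -3  2  -6 ]
  [ 0  0   0   1  0   1 ]
  [ 0  0   0  -2  2  -6 ]
R4 := R4 + 2·R3
  [ 1  0  -2   0  0  -4 ]
  [ 0  1   1  -3  2  -6 ]
  [ 0  0   0   1  0   1 ]
  [ 0  0   0   0  2  -4 ]
R4 := 1/2·R4
  [ 1  0  -2   0  0  -4 ]
  [ 0  1   1  -3  2  -6 ]
  [ 0  0   0   1  0   1 ]
  [ 0  0   0   0  1  -2 ]
R2 := R2 − 2·R4
  [ 1  0  -2   0  0  -4 ]
  [ 0  1   1  -3  0  -2 ]
  [ 0  0   0   1  0   1 ]
  [ 0  0   0   0  1  -2 ]
R2 := R2 + 3·R3
  [ 1  0  -2  0  0  -4 ]
  [ 0  1   1  0  0   1 ]
  [ 0  0   0  1  0   1 ]
  [ 0  0   0  0  1  -2 ]

1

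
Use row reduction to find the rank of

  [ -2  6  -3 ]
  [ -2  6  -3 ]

ρ1 → -1/2·ρ1
  [  1  -3  3/2 ]
  [ -2   6   -3 ]
ρ2 → ρ2 + 2·ρ1
  [ 1  -3  3/2 ]
  [ 0   0    0 ]
The reduced form has 1 nonzero row.

rank = 1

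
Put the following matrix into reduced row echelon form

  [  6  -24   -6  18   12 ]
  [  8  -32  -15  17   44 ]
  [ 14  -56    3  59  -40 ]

[[1, -4, 0, 4, -2], [0, 0, 1, 1, -4], [0, 0, 0, 0, 0]]

Multiply R1 by 1/6.
Subtract 8 times R1 from R2.
Subtract 14 times R1 from R3.
Multiply R2 by -1/7.
Subtract 17 times R2 from R3.
Add R2 to R1.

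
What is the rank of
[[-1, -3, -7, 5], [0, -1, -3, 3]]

rank = 2

Multiply ρ1 by -1.
  [ 1   3   7  -5 ]
  [ 0  -1  -3   3 ]
Multiply ρ2 by -1.
  [ 1  3  7  -5 ]
  [ 0  1  3  -3 ]
Subtract 3 times ρ2 from ρ1.
  [ 1  0  -2   4 ]
  [ 0  1   3  -3 ]
The reduced form has 2 nonzero rows.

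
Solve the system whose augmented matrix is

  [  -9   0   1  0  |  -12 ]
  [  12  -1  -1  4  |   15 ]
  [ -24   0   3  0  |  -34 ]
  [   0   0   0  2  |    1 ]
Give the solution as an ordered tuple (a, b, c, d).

(2/3, 1, -6, 1/2)

Multiply ρ1 by -1/9.
  [   1   0  -1/9  0  |  4/3 ]
  [  12  -1    -1  4  |   15 ]
  [ -24   0     3  0  |  -34 ]
  [   0   0     0  2  |    1 ]
Subtract 12 times ρ1 from ρ2.
  [   1   0  -1/9  0  |  4/3 ]
  [   0  -1   1/3  4  |   -1 ]
  [ -24   0     3  0  |  -34 ]
  [   0   0     0  2  |    1 ]
Add 24 times ρ1 to ρ3.
  [ 1   0  -1/9  0  |  4/3 ]
  [ 0  -1   1/3  4  |   -1 ]
  [ 0   0   1/3  0  |   -2 ]
  [ 0   0     0  2  |    1 ]
Multiply ρ2 by -1.
  [ 1  0  -1/9   0  |  4/3 ]
  [ 0  1  -1/3  -4  |    1 ]
  [ 0  0   1/3   0  |   -2 ]
  [ 0  0     0   2  |    1 ]
Multiply ρ3 by 3.
  [ 1  0  -1/9   0  |  4/3 ]
  [ 0  1  -1/3  -4  |    1 ]
  [ 0  0     1   0  |   -6 ]
  [ 0  0     0   2  |    1 ]
Multiply ρ4 by 1/2.
  [ 1  0  -1/9   0  |  4/3 ]
  [ 0  1  -1/3  -4  |    1 ]
  [ 0  0     1   0  |   -6 ]
  [ 0  0     0   1  |  1/2 ]
Add 4 times ρ4 to ρ2.
  [ 1  0  -1/9  0  |  4/3 ]
  [ 0  1  -1/3  0  |    3 ]
  [ 0  0     1  0  |   -6 ]
  [ 0  0     0  1  |  1/2 ]
Add 1/3 times ρ3 to ρ2.
  [ 1  0  -1/9  0  |  4/3 ]
  [ 0  1     0  0  |    1 ]
  [ 0  0     1  0  |   -6 ]
  [ 0  0     0  1  |  1/2 ]
Add 1/9 times ρ3 to ρ1.
  [ 1  0  0  0  |  2/3 ]
  [ 0  1  0  0  |    1 ]
  [ 0  0  1  0  |   -6 ]
  [ 0  0  0  1  |  1/2 ]
Reading off the last column: a = 2/3, b = 1, c = -6, d = 1/2.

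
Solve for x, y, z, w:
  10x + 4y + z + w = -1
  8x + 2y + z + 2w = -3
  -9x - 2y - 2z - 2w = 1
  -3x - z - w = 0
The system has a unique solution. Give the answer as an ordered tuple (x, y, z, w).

Form the augmented matrix and row-reduce:
  [ 10   4   1   1  |  -1 ]
  [  8   2   1   2  |  -3 ]
  [ -9  -2  -2  -2  |   1 ]
  [ -3   0  -1  -1  |   0 ]
Multiply r1 by 1/10.
  [  1  2/5  1/10  1/10  |  -1/10 ]
  [  8    2     1     2  |     -3 ]
  [ -9   -2    -2    -2  |      1 ]
  [ -3    0    -1    -1  |      0 ]
Subtract 8 times r1 from r2.
  [  1   2/5  1/10  1/10  |  -1/10 ]
  [  0  -6/5   1/5   6/5  |  -11/5 ]
  [ -9    -2    -2    -2  |      1 ]
  [ -3     0    -1    -1  |      0 ]
Add 9 times r1 to r3.
  [  1   2/5    1/10    1/10  |  -1/10 ]
  [  0  -6/5     1/5     6/5  |  -11/5 ]
  [  0   8/5  -11/10  -11/10  |   1/10 ]
  [ -3     0      -1      -1  |      0 ]
Add 3 times r1 to r4.
  [ 1   2/5    1/10    1/10  |  -1/10 ]
  [ 0  -6/5     1/5     6/5  |  -11/5 ]
  [ 0   8/5  -11/10  -11/10  |   1/10 ]
  [ 0   6/5   -7/10   -7/10  |  -3/10 ]
Multiply r2 by -5/6.
  [ 1  2/5    1/10    1/10  |  -1/10 ]
  [ 0    1    -1/6      -1  |   11/6 ]
  [ 0  8/5  -11/10  -11/10  |   1/10 ]
  [ 0  6/5   -7/10   -7/10  |  -3/10 ]
Subtract 8/5 times r2 from r3.
  [ 1  2/5   1/10   1/10  |  -1/10 ]
  [ 0    1   -1/6     -1  |   11/6 ]
  [ 0    0   -5/6    1/2  |  -17/6 ]
  [ 0  6/5  -7/10  -7/10  |  -3/10 ]
Subtract 6/5 times r2 from r4.
  [ 1  2/5  1/10  1/10  |  -1/10 ]
  [ 0    1  -1/6    -1  |   11/6 ]
  [ 0    0  -5/6   1/2  |  -17/6 ]
  [ 0    0  -1/2   1/2  |   -5/2 ]
Multiply r3 by -6/5.
  [ 1  2/5  1/10  1/10  |  -1/10 ]
  [ 0    1  -1/6    -1  |   11/6 ]
  [ 0    0     1  -3/5  |   17/5 ]
  [ 0    0  -1/2   1/2  |   -5/2 ]
Add 1/2 times r3 to r4.
  [ 1  2/5  1/10  1/10  |  -1/10 ]
  [ 0    1  -1/6    -1  |   11/6 ]
  [ 0    0     1  -3/5  |   17/5 ]
  [ 0    0     0   1/5  |   -4/5 ]
Multiply r4 by 5.
  [ 1  2/5  1/10  1/10  |  -1/10 ]
  [ 0    1  -1/6    -1  |   11/6 ]
  [ 0    0     1  -3/5  |   17/5 ]
  [ 0    0     0     1  |     -4 ]
Add 3/5 times r4 to r3.
  [ 1  2/5  1/10  1/10  |  -1/10 ]
  [ 0    1  -1/6    -1  |   11/6 ]
  [ 0    0     1     0  |      1 ]
  [ 0    0     0     1  |     -4 ]
Add r4 to r2.
  [ 1  2/5  1/10  1/10  |  -1/10 ]
  [ 0    1  -1/6     0  |  -13/6 ]
  [ 0    0     1     0  |      1 ]
  [ 0    0     0     1  |     -4 ]
Subtract 1/10 times r4 from r1.
  [ 1  2/5  1/10  0  |   3/10 ]
  [ 0    1  -1/6  0  |  -13/6 ]
  [ 0    0     1  0  |      1 ]
  [ 0    0     0  1  |     -4 ]
Add 1/6 times r3 to r2.
  [ 1  2/5  1/10  0  |  3/10 ]
  [ 0    1     0  0  |    -2 ]
  [ 0    0     1  0  |     1 ]
  [ 0    0     0  1  |    -4 ]
Subtract 1/10 times r3 from r1.
  [ 1  2/5  0  0  |  1/5 ]
  [ 0    1  0  0  |   -2 ]
  [ 0    0  1  0  |    1 ]
  [ 0    0  0  1  |   -4 ]
Subtract 2/5 times r2 from r1.
  [ 1  0  0  0  |   1 ]
  [ 0  1  0  0  |  -2 ]
  [ 0  0  1  0  |   1 ]
  [ 0  0  0  1  |  -4 ]
Reading off the last column: x = 1, y = -2, z = 1, w = -4.

(1, -2, 1, -4)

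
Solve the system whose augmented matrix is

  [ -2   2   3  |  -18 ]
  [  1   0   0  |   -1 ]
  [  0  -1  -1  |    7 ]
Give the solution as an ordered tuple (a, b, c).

R1 -> -1/2·R1
R2 -> R2 − R1
R3 -> R3 + R2
R3 -> 2·R3
R2 -> R2 − 3/2·R3
R1 -> R1 + 3/2·R3
R1 -> R1 + R2
Reading off the last column: a = -1, b = -1, c = -6.

(-1, -1, -6)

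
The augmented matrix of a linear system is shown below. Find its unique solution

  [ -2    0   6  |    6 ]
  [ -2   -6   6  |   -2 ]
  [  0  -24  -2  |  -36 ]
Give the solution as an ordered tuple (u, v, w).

(3, 4/3, 2)

R1 -> -1/2·R1
R2 -> R2 + 2·R1
R2 -> -1/6·R2
R3 -> R3 + 24·R2
R3 -> -1/2·R3
R1 -> R1 + 3·R3
Reading off the last column: u = 3, v = 4/3, w = 2.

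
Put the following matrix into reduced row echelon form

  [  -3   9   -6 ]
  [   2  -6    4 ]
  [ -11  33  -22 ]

Multiply R1 by -1/3.
  [   1  -3    2 ]
  [   2  -6    4 ]
  [ -11  33  -22 ]
Subtract 2 times R1 from R2.
  [   1  -3    2 ]
  [   0   0    0 ]
  [ -11  33  -22 ]
Add 11 times R1 to R3.
  [ 1  -3  2 ]
  [ 0   0  0 ]
  [ 0   0  0 ]

[[1, -3, 2], [0, 0, 0], [0, 0, 0]]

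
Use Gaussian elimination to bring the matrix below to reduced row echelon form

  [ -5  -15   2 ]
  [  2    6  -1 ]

R1 := -1/5·R1
  [ 1  3  -2/5 ]
  [ 2  6    -1 ]
R2 := R2 − 2·R1
  [ 1  3  -2/5 ]
  [ 0  0  -1/5 ]
R2 := -5·R2
  [ 1  3  -2/5 ]
  [ 0  0     1 ]
R1 := R1 + 2/5·R2
  [ 1  3  0 ]
  [ 0  0  1 ]

[[1, 3, 0], [0, 0, 1]]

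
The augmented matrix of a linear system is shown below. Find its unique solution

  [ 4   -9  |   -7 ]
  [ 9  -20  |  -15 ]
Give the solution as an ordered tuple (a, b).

Multiply ρ1 by 1/4.
  [ 1  -9/4  |  -7/4 ]
  [ 9   -20  |   -15 ]
Subtract 9 times ρ1 from ρ2.
  [ 1  -9/4  |  -7/4 ]
  [ 0   1/4  |   3/4 ]
Multiply ρ2 by 4.
  [ 1  -9/4  |  -7/4 ]
  [ 0     1  |     3 ]
Add 9/4 times ρ2 to ρ1.
  [ 1  0  |  5 ]
  [ 0  1  |  3 ]
Reading off the last column: a = 5, b = 3.

(5, 3)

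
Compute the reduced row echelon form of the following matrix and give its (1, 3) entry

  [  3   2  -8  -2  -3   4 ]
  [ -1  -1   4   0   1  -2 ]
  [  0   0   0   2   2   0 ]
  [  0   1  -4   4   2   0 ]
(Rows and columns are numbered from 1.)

R1 := 1/3·R1
  [  1  2/3  -8/3  -2/3  -1  4/3 ]
  [ -1   -1     4     0   1   -2 ]
  [  0    0     0     2   2    0 ]
  [  0    1    -4     4   2    0 ]
R2 := R2 + R1
  [ 1   2/3  -8/3  -2/3  -1   4/3 ]
  [ 0  -1/3   4/3  -2/3   0  -2/3 ]
  [ 0     0     0     2   2     0 ]
  [ 0     1    -4     4   2     0 ]
R2 := -3·R2
  [ 1  2/3  -8/3  -2/3  -1  4/3 ]
  [ 0    1    -4     2   0    2 ]
  [ 0    0     0     2   2    0 ]
  [ 0    1    -4     4   2    0 ]
R4 := R4 − R2
  [ 1  2/3  -8/3  -2/3  -1  4/3 ]
  [ 0    1    -4     2   0    2 ]
  [ 0    0     0     2   2    0 ]
  [ 0    0     0     2   2   -2 ]
R3 := 1/2·R3
  [ 1  2/3  -8/3  -2/3  -1  4/3 ]
  [ 0    1    -4     2   0    2 ]
  [ 0    0     0     1   1    0 ]
  [ 0    0     0     2   2   -2 ]
R4 := R4 − 2·R3
  [ 1  2/3  -8/3  -2/3  -1  4/3 ]
  [ 0    1    -4     2   0    2 ]
  [ 0    0     0     1   1    0 ]
  [ 0    0     0     0   0   -2 ]
R4 := -1/2·R4
  [ 1  2/3  -8/3  -2/3  -1  4/3 ]
  [ 0    1    -4     2   0    2 ]
  [ 0    0     0     1   1    0 ]
  [ 0    0     0     0   0    1 ]
R2 := R2 − 2·R4
  [ 1  2/3  -8/3  -2/3  -1  4/3 ]
  [ 0    1    -4     2   0    0 ]
  [ 0    0     0     1   1    0 ]
  [ 0    0     0     0   0    1 ]
R1 := R1 − 4/3·R4
  [ 1  2/3  -8/3  -2/3  -1  0 ]
  [ 0    1    -4     2   0  0 ]
  [ 0    0     0     1   1  0 ]
  [ 0    0     0     0   0  1 ]
R2 := R2 − 2·R3
  [ 1  2/3  -8/3  -2/3  -1  0 ]
  [ 0    1    -4     0  -2  0 ]
  [ 0    0     0     1   1  0 ]
  [ 0    0     0     0   0  1 ]
R1 := R1 + 2/3·R3
  [ 1  2/3  -8/3  0  -1/3  0 ]
  [ 0    1    -4  0    -2  0 ]
  [ 0    0     0  1     1  0 ]
  [ 0    0     0  0     0  1 ]
R1 := R1 − 2/3·R2
  [ 1  0   0  0   1  0 ]
  [ 0  1  -4  0  -2  0 ]
  [ 0  0   0  1   1  0 ]
  [ 0  0   0  0   0  1 ]

0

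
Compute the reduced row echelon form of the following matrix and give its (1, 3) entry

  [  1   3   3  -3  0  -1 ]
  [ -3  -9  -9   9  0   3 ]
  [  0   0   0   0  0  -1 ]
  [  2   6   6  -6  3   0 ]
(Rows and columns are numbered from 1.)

r2 → r2 + 3·r1
  [ 1  3  3  -3  0  -1 ]
  [ 0  0  0   0  0   0 ]
  [ 0  0  0   0  0  -1 ]
  [ 2  6  6  -6  3   0 ]
r4 → r4 − 2·r1
  [ 1  3  3  -3  0  -1 ]
  [ 0  0  0   0  0   0 ]
  [ 0  0  0   0  0  -1 ]
  [ 0  0  0   0  3   2 ]
r2 <-> r4
  [ 1  3  3  -3  0  -1 ]
  [ 0  0  0   0  3   2 ]
  [ 0  0  0   0  0  -1 ]
  [ 0  0  0   0  0   0 ]
r2 → 1/3·r2
  [ 1  3  3  -3  0   -1 ]
  [ 0  0  0   0  1  2/3 ]
  [ 0  0  0   0  0   -1 ]
  [ 0  0  0   0  0    0 ]
r3 → -1·r3
  [ 1  3  3  -3  0   -1 ]
  [ 0  0  0   0  1  2/3 ]
  [ 0  0  0   0  0    1 ]
  [ 0  0  0   0  0    0 ]
r2 → r2 − 2/3·r3
  [ 1  3  3  -3  0  -1 ]
  [ 0  0  0   0  1   0 ]
  [ 0  0  0   0  0   1 ]
  [ 0  0  0   0  0   0 ]
r1 → r1 + r3
  [ 1  3  3  -3  0  0 ]
  [ 0  0  0   0  1  0 ]
  [ 0  0  0   0  0  1 ]
  [ 0  0  0   0  0  0 ]

3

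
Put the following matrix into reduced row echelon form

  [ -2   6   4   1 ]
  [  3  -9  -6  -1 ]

Multiply r1 by -1/2.
  [ 1  -3  -2  -1/2 ]
  [ 3  -9  -6    -1 ]
Subtract 3 times r1 from r2.
  [ 1  -3  -2  -1/2 ]
  [ 0   0   0   1/2 ]
Multiply r2 by 2.
  [ 1  -3  -2  -1/2 ]
  [ 0   0   0     1 ]
Add 1/2 times r2 to r1.
  [ 1  -3  -2  0 ]
  [ 0   0   0  1 ]

[[1, -3, -2, 0], [0, 0, 0, 1]]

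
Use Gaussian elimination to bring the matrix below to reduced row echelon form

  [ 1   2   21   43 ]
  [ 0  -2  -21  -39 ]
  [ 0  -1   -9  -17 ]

[[1, 0, 0, 4], [0, 1, 0, 2], [0, 0, 1, 5/3]]

r2 := -1/2·r2
  [ 1   2    21    43 ]
  [ 0   1  21/2  39/2 ]
  [ 0  -1    -9   -17 ]
r3 := r3 + r2
  [ 1  2    21    43 ]
  [ 0  1  21/2  39/2 ]
  [ 0  0   3/2   5/2 ]
r3 := 2/3·r3
  [ 1  2    21    43 ]
  [ 0  1  21/2  39/2 ]
  [ 0  0     1   5/3 ]
r2 := r2 − 21/2·r3
  [ 1  2  21   43 ]
  [ 0  1   0    2 ]
  [ 0  0   1  5/3 ]
r1 := r1 − 21·r3
  [ 1  2  0    8 ]
  [ 0  1  0    2 ]
  [ 0  0  1  5/3 ]
r1 := r1 − 2·r2
  [ 1  0  0    4 ]
  [ 0  1  0    2 ]
  [ 0  0  1  5/3 ]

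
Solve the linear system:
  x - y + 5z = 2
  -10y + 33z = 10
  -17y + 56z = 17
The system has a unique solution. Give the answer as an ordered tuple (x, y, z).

(1, -1, 0)

Form the augmented matrix and row-reduce:
  [ 1   -1   5  |   2 ]
  [ 0  -10  33  |  10 ]
  [ 0  -17  56  |  17 ]
ρ2 → -1/10·ρ2
  [ 1   -1       5  |   2 ]
  [ 0    1  -33/10  |  -1 ]
  [ 0  -17      56  |  17 ]
ρ3 → ρ3 + 17·ρ2
  [ 1  -1       5  |   2 ]
  [ 0   1  -33/10  |  -1 ]
  [ 0   0   -1/10  |   0 ]
ρ3 → -10·ρ3
  [ 1  -1       5  |   2 ]
  [ 0   1  -33/10  |  -1 ]
  [ 0   0       1  |   0 ]
ρ2 → ρ2 + 33/10·ρ3
  [ 1  -1  5  |   2 ]
  [ 0   1  0  |  -1 ]
  [ 0   0  1  |   0 ]
ρ1 → ρ1 − 5·ρ3
  [ 1  -1  0  |   2 ]
  [ 0   1  0  |  -1 ]
  [ 0   0  1  |   0 ]
ρ1 → ρ1 + ρ2
  [ 1  0  0  |   1 ]
  [ 0  1  0  |  -1 ]
  [ 0  0  1  |   0 ]
Reading off the last column: x = 1, y = -1, z = 0.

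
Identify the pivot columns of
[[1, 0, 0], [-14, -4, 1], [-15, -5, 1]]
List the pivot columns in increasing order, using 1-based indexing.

1, 2, 3

Add 14 times ρ1 to ρ2.
  [   1   0  0 ]
  [   0  -4  1 ]
  [ -15  -5  1 ]
Add 15 times ρ1 to ρ3.
  [ 1   0  0 ]
  [ 0  -4  1 ]
  [ 0  -5  1 ]
Multiply ρ2 by -1/4.
  [ 1   0     0 ]
  [ 0   1  -1/4 ]
  [ 0  -5     1 ]
Add 5 times ρ2 to ρ3.
  [ 1  0     0 ]
  [ 0  1  -1/4 ]
  [ 0  0  -1/4 ]
Multiply ρ3 by -4.
  [ 1  0     0 ]
  [ 0  1  -1/4 ]
  [ 0  0     1 ]
Add 1/4 times ρ3 to ρ2.
  [ 1  0  0 ]
  [ 0  1  0 ]
  [ 0  0  1 ]
Pivot columns are the columns containing a leading 1.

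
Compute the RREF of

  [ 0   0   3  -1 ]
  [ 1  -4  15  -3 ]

[[1, -4, 0, 2], [0, 0, 1, -1/3]]

Swap R1 and R2.
  [ 1  -4  15  -3 ]
  [ 0   0   3  -1 ]
Multiply R2 by 1/3.
  [ 1  -4  15    -3 ]
  [ 0   0   1  -1/3 ]
Subtract 15 times R2 from R1.
  [ 1  -4  0     2 ]
  [ 0   0  1  -1/3 ]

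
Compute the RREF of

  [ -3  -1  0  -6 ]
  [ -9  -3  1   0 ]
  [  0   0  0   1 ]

r1 ← -1/3·r1
r2 ← r2 + 9·r1
r2 ← r2 − 18·r3
r1 ← r1 − 2·r3

[[1, 1/3, 0, 0], [0, 0, 1, 0], [0, 0, 0, 1]]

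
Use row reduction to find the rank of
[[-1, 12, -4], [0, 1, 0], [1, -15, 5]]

ρ1 -> -1·ρ1
  [ 1  -12  4 ]
  [ 0    1  0 ]
  [ 1  -15  5 ]
ρ3 -> ρ3 − ρ1
  [ 1  -12  4 ]
  [ 0    1  0 ]
  [ 0   -3  1 ]
ρ3 -> ρ3 + 3·ρ2
  [ 1  -12  4 ]
  [ 0    1  0 ]
  [ 0    0  1 ]
ρ1 -> ρ1 − 4·ρ3
  [ 1  -12  0 ]
  [ 0    1  0 ]
  [ 0    0  1 ]
ρ1 -> ρ1 + 12·ρ2
  [ 1  0  0 ]
  [ 0  1  0 ]
  [ 0  0  1 ]
The reduced form has 3 nonzero rows.

rank = 3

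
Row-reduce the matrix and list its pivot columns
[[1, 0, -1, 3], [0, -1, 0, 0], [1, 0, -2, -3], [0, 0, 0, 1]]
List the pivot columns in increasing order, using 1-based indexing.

1, 2, 3, 4

Subtract R1 from R3.
  [ 1   0  -1   3 ]
  [ 0  -1   0   0 ]
  [ 0   0  -1  -6 ]
  [ 0   0   0   1 ]
Multiply R2 by -1.
  [ 1  0  -1   3 ]
  [ 0  1   0   0 ]
  [ 0  0  -1  -6 ]
  [ 0  0   0   1 ]
Multiply R3 by -1.
  [ 1  0  -1  3 ]
  [ 0  1   0  0 ]
  [ 0  0   1  6 ]
  [ 0  0   0  1 ]
Subtract 6 times R4 from R3.
  [ 1  0  -1  3 ]
  [ 0  1   0  0 ]
  [ 0  0   1  0 ]
  [ 0  0   0  1 ]
Subtract 3 times R4 from R1.
  [ 1  0  -1  0 ]
  [ 0  1   0  0 ]
  [ 0  0   1  0 ]
  [ 0  0   0  1 ]
Add R3 to R1.
  [ 1  0  0  0 ]
  [ 0  1  0  0 ]
  [ 0  0  1  0 ]
  [ 0  0  0  1 ]
Pivot columns are the columns containing a leading 1.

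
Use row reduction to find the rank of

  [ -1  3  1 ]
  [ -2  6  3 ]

rank = 2

R1 := -1·R1
  [  1  -3  -1 ]
  [ -2   6   3 ]
R2 := R2 + 2·R1
  [ 1  -3  -1 ]
  [ 0   0   1 ]
R1 := R1 + R2
  [ 1  -3  0 ]
  [ 0   0  1 ]
The reduced form has 2 nonzero rows.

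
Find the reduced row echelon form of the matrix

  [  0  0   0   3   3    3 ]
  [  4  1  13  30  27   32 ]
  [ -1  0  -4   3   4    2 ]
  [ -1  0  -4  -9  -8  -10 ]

R1 <=> R2
  [  4  1  13  30  27   32 ]
  [  0  0   0   3   3    3 ]
  [ -1  0  -4   3   4    2 ]
  [ -1  0  -4  -9  -8  -10 ]
R1 := 1/4·R1
  [  1  1/4  13/4  15/2  27/4    8 ]
  [  0    0     0     3     3    3 ]
  [ -1    0    -4     3     4    2 ]
  [ -1    0    -4    -9    -8  -10 ]
R3 := R3 + R1
  [  1  1/4  13/4  15/2  27/4    8 ]
  [  0    0     0     3     3    3 ]
  [  0  1/4  -3/4  21/2  43/4   10 ]
  [ -1    0    -4    -9    -8  -10 ]
R4 := R4 + R1
  [ 1  1/4  13/4  15/2  27/4   8 ]
  [ 0    0     0     3     3   3 ]
  [ 0  1/4  -3/4  21/2  43/4  10 ]
  [ 0  1/4  -3/4  -3/2  -5/4  -2 ]
R2 <=> R3
  [ 1  1/4  13/4  15/2  27/4   8 ]
  [ 0  1/4  -3/4  21/2  43/4  10 ]
  [ 0    0     0     3     3   3 ]
  [ 0  1/4  -3/4  -3/2  -5/4  -2 ]
R2 := 4·R2
  [ 1  1/4  13/4  15/2  27/4   8 ]
  [ 0    1    -3    42    43  40 ]
  [ 0    0     0     3     3   3 ]
  [ 0  1/4  -3/4  -3/2  -5/4  -2 ]
R4 := R4 − 1/4·R2
  [ 1  1/4  13/4  15/2  27/4    8 ]
  [ 0    1    -3    42    43   40 ]
  [ 0    0     0     3     3    3 ]
  [ 0    0     0   -12   -12  -12 ]
R3 := 1/3·R3
  [ 1  1/4  13/4  15/2  27/4    8 ]
  [ 0    1    -3    42    43   40 ]
  [ 0    0     0     1     1    1 ]
  [ 0    0     0   -12   -12  -12 ]
R4 := R4 + 12·R3
  [ 1  1/4  13/4  15/2  27/4   8 ]
  [ 0    1    -3    42    43  40 ]
  [ 0    0     0     1     1   1 ]
  [ 0    0     0     0     0   0 ]
R2 := R2 − 42·R3
  [ 1  1/4  13/4  15/2  27/4   8 ]
  [ 0    1    -3     0     1  -2 ]
  [ 0    0     0     1     1   1 ]
  [ 0    0     0     0     0   0 ]
R1 := R1 − 15/2·R3
  [ 1  1/4  13/4  0  -3/4  1/2 ]
  [ 0    1    -3  0     1   -2 ]
  [ 0    0     0  1     1    1 ]
  [ 0    0     0  0     0    0 ]
R1 := R1 − 1/4·R2
  [ 1  0   4  0  -1   1 ]
  [ 0  1  -3  0   1  -2 ]
  [ 0  0   0  1   1   1 ]
  [ 0  0   0  0   0   0 ]

[[1, 0, 4, 0, -1, 1], [0, 1, -3, 0, 1, -2], [0, 0, 0, 1, 1, 1], [0, 0, 0, 0, 0, 0]]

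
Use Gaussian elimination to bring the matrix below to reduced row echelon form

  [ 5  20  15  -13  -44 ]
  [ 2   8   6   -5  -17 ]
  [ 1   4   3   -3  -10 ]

[[1, 4, 3, 0, -1], [0, 0, 0, 1, 3], [0, 0, 0, 0, 0]]

Multiply R1 by 1/5.
  [ 1  4  3  -13/5  -44/5 ]
  [ 2  8  6     -5    -17 ]
  [ 1  4  3     -3    -10 ]
Subtract 2 times R1 from R2.
  [ 1  4  3  -13/5  -44/5 ]
  [ 0  0  0    1/5    3/5 ]
  [ 1  4  3     -3    -10 ]
Subtract R1 from R3.
  [ 1  4  3  -13/5  -44/5 ]
  [ 0  0  0    1/5    3/5 ]
  [ 0  0  0   -2/5   -6/5 ]
Multiply R2 by 5.
  [ 1  4  3  -13/5  -44/5 ]
  [ 0  0  0      1      3 ]
  [ 0  0  0   -2/5   -6/5 ]
Add 2/5 times R2 to R3.
  [ 1  4  3  -13/5  -44/5 ]
  [ 0  0  0      1      3 ]
  [ 0  0  0      0      0 ]
Add 13/5 times R2 to R1.
  [ 1  4  3  0  -1 ]
  [ 0  0  0  1   3 ]
  [ 0  0  0  0   0 ]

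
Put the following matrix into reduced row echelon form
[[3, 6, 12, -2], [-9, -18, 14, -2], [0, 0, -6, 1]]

[[1, 2, 0, 0], [0, 0, 1, 0], [0, 0, 0, 1]]

R1 → 1/3·R1
  [  1    2   4  -2/3 ]
  [ -9  -18  14    -2 ]
  [  0    0  -6     1 ]
R2 → R2 + 9·R1
  [ 1  2   4  -2/3 ]
  [ 0  0  50    -8 ]
  [ 0  0  -6     1 ]
R2 → 1/50·R2
  [ 1  2   4   -2/3 ]
  [ 0  0   1  -4/25 ]
  [ 0  0  -6      1 ]
R3 → R3 + 6·R2
  [ 1  2  4   -2/3 ]
  [ 0  0  1  -4/25 ]
  [ 0  0  0   1/25 ]
R3 → 25·R3
  [ 1  2  4   -2/3 ]
  [ 0  0  1  -4/25 ]
  [ 0  0  0      1 ]
R2 → R2 + 4/25·R3
  [ 1  2  4  -2/3 ]
  [ 0  0  1     0 ]
  [ 0  0  0     1 ]
R1 → R1 + 2/3·R3
  [ 1  2  4  0 ]
  [ 0  0  1  0 ]
  [ 0  0  0  1 ]
R1 → R1 − 4·R2
  [ 1  2  0  0 ]
  [ 0  0  1  0 ]
  [ 0  0  0  1 ]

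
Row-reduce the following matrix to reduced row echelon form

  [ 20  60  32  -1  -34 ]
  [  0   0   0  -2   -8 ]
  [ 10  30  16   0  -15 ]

Multiply r1 by 1/20.
Subtract 10 times r1 from r3.
Multiply r2 by -1/2.
Subtract 1/2 times r2 from r3.
Add 1/20 times r2 to r1.

[[1, 3, 8/5, 0, -3/2], [0, 0, 0, 1, 4], [0, 0, 0, 0, 0]]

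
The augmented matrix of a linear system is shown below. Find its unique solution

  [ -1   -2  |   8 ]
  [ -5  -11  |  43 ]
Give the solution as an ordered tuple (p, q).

R1 → -1·R1
  [  1    2  |  -8 ]
  [ -5  -11  |  43 ]
R2 → R2 + 5·R1
  [ 1   2  |  -8 ]
  [ 0  -1  |   3 ]
R2 → -1·R2
  [ 1  2  |  -8 ]
  [ 0  1  |  -3 ]
R1 → R1 − 2·R2
  [ 1  0  |  -2 ]
  [ 0  1  |  -3 ]
Reading off the last column: p = -2, q = -3.

(-2, -3)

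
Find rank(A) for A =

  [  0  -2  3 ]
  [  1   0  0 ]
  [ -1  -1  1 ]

Swap ρ1 and ρ2.
  [  1   0  0 ]
  [  0  -2  3 ]
  [ -1  -1  1 ]
Add ρ1 to ρ3.
  [ 1   0  0 ]
  [ 0  -2  3 ]
  [ 0  -1  1 ]
Multiply ρ2 by -1/2.
  [ 1   0     0 ]
  [ 0   1  -3/2 ]
  [ 0  -1     1 ]
Add ρ2 to ρ3.
  [ 1  0     0 ]
  [ 0  1  -3/2 ]
  [ 0  0  -1/2 ]
Multiply ρ3 by -2.
  [ 1  0     0 ]
  [ 0  1  -3/2 ]
  [ 0  0     1 ]
Add 3/2 times ρ3 to ρ2.
  [ 1  0  0 ]
  [ 0  1  0 ]
  [ 0  0  1 ]
The reduced form has 3 nonzero rows.

rank = 3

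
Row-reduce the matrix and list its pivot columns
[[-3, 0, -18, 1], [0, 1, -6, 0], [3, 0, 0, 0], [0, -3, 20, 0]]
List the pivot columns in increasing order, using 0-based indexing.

0, 1, 2, 3

ρ1 := -1/3·ρ1
  [ 1   0   6  -1/3 ]
  [ 0   1  -6     0 ]
  [ 3   0   0     0 ]
  [ 0  -3  20     0 ]
ρ3 := ρ3 − 3·ρ1
  [ 1   0    6  -1/3 ]
  [ 0   1   -6     0 ]
  [ 0   0  -18     1 ]
  [ 0  -3   20     0 ]
ρ4 := ρ4 + 3·ρ2
  [ 1  0    6  -1/3 ]
  [ 0  1   -6     0 ]
  [ 0  0  -18     1 ]
  [ 0  0    2     0 ]
ρ3 := -1/18·ρ3
  [ 1  0   6   -1/3 ]
  [ 0  1  -6      0 ]
  [ 0  0   1  -1/18 ]
  [ 0  0   2      0 ]
ρ4 := ρ4 − 2·ρ3
  [ 1  0   6   -1/3 ]
  [ 0  1  -6      0 ]
  [ 0  0   1  -1/18 ]
  [ 0  0   0    1/9 ]
ρ4 := 9·ρ4
  [ 1  0   6   -1/3 ]
  [ 0  1  -6      0 ]
  [ 0  0   1  -1/18 ]
  [ 0  0   0      1 ]
ρ3 := ρ3 + 1/18·ρ4
  [ 1  0   6  -1/3 ]
  [ 0  1  -6     0 ]
  [ 0  0   1     0 ]
  [ 0  0   0     1 ]
ρ1 := ρ1 + 1/3·ρ4
  [ 1  0   6  0 ]
  [ 0  1  -6  0 ]
  [ 0  0   1  0 ]
  [ 0  0   0  1 ]
ρ2 := ρ2 + 6·ρ3
  [ 1  0  6  0 ]
  [ 0  1  0  0 ]
  [ 0  0  1  0 ]
  [ 0  0  0  1 ]
ρ1 := ρ1 − 6·ρ3
  [ 1  0  0  0 ]
  [ 0  1  0  0 ]
  [ 0  0  1  0 ]
  [ 0  0  0  1 ]
Pivot columns are the columns containing a leading 1.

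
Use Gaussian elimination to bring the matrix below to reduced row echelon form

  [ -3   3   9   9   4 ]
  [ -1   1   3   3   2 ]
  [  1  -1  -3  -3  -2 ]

[[1, -1, -3, -3, 0], [0, 0, 0, 0, 1], [0, 0, 0, 0, 0]]

Multiply ρ1 by -1/3.
  [  1  -1  -3  -3  -4/3 ]
  [ -1   1   3   3     2 ]
  [  1  -1  -3  -3    -2 ]
Add ρ1 to ρ2.
  [ 1  -1  -3  -3  -4/3 ]
  [ 0   0   0   0   2/3 ]
  [ 1  -1  -3  -3    -2 ]
Subtract ρ1 from ρ3.
  [ 1  -1  -3  -3  -4/3 ]
  [ 0   0   0   0   2/3 ]
  [ 0   0   0   0  -2/3 ]
Multiply ρ2 by 3/2.
  [ 1  -1  -3  -3  -4/3 ]
  [ 0   0   0   0     1 ]
  [ 0   0   0   0  -2/3 ]
Add 2/3 times ρ2 to ρ3.
  [ 1  -1  -3  -3  -4/3 ]
  [ 0   0   0   0     1 ]
  [ 0   0   0   0     0 ]
Add 4/3 times ρ2 to ρ1.
  [ 1  -1  -3  -3  0 ]
  [ 0   0   0   0  1 ]
  [ 0   0   0   0  0 ]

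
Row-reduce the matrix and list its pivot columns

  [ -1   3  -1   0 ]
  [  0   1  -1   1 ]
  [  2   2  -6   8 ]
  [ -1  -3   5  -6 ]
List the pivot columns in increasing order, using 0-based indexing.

0, 1

R1 → -1·R1
  [  1  -3   1   0 ]
  [  0   1  -1   1 ]
  [  2   2  -6   8 ]
  [ -1  -3   5  -6 ]
R3 → R3 − 2·R1
  [  1  -3   1   0 ]
  [  0   1  -1   1 ]
  [  0   8  -8   8 ]
  [ -1  -3   5  -6 ]
R4 → R4 + R1
  [ 1  -3   1   0 ]
  [ 0   1  -1   1 ]
  [ 0   8  -8   8 ]
  [ 0  -6   6  -6 ]
R3 → R3 − 8·R2
  [ 1  -3   1   0 ]
  [ 0   1  -1   1 ]
  [ 0   0   0   0 ]
  [ 0  -6   6  -6 ]
R4 → R4 + 6·R2
  [ 1  -3   1  0 ]
  [ 0   1  -1  1 ]
  [ 0   0   0  0 ]
  [ 0   0   0  0 ]
R1 → R1 + 3·R2
  [ 1  0  -2  3 ]
  [ 0  1  -1  1 ]
  [ 0  0   0  0 ]
  [ 0  0   0  0 ]
Pivot columns are the columns containing a leading 1.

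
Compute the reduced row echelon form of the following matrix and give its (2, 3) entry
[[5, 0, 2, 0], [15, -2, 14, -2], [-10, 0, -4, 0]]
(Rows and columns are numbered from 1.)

Multiply ρ1 by 1/5.
  [   1   0  2/5   0 ]
  [  15  -2   14  -2 ]
  [ -10   0   -4   0 ]
Subtract 15 times ρ1 from ρ2.
  [   1   0  2/5   0 ]
  [   0  -2    8  -2 ]
  [ -10   0   -4   0 ]
Add 10 times ρ1 to ρ3.
  [ 1   0  2/5   0 ]
  [ 0  -2    8  -2 ]
  [ 0   0    0   0 ]
Multiply ρ2 by -1/2.
  [ 1  0  2/5  0 ]
  [ 0  1   -4  1 ]
  [ 0  0    0  0 ]

-4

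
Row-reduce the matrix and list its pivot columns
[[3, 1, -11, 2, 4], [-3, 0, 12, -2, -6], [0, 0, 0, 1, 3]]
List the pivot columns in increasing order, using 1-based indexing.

Multiply ρ1 by 1/3.
  [  1  1/3  -11/3  2/3  4/3 ]
  [ -3    0     12   -2   -6 ]
  [  0    0      0    1    3 ]
Add 3 times ρ1 to ρ2.
  [ 1  1/3  -11/3  2/3  4/3 ]
  [ 0    1      1    0   -2 ]
  [ 0    0      0    1    3 ]
Subtract 2/3 times ρ3 from ρ1.
  [ 1  1/3  -11/3  0  -2/3 ]
  [ 0    1      1  0    -2 ]
  [ 0    0      0  1     3 ]
Subtract 1/3 times ρ2 from ρ1.
  [ 1  0  -4  0   0 ]
  [ 0  1   1  0  -2 ]
  [ 0  0   0  1   3 ]
Pivot columns are the columns containing a leading 1.

1, 2, 4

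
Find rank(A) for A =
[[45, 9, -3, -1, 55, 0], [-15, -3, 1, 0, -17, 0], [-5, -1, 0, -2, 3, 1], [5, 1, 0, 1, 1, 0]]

R1 -> 1/45·R1
  [   1  1/5  -1/15  -1/45  11/9  0 ]
  [ -15   -3      1      0   -17  0 ]
  [  -5   -1      0     -2     3  1 ]
  [   5    1      0      1     1  0 ]
R2 -> R2 + 15·R1
  [  1  1/5  -1/15  -1/45  11/9  0 ]
  [  0    0      0   -1/3   4/3  0 ]
  [ -5   -1      0     -2     3  1 ]
  [  5    1      0      1     1  0 ]
R3 -> R3 + 5·R1
  [ 1  1/5  -1/15  -1/45  11/9  0 ]
  [ 0    0      0   -1/3   4/3  0 ]
  [ 0    0   -1/3  -19/9  82/9  1 ]
  [ 5    1      0      1     1  0 ]
R4 -> R4 − 5·R1
  [ 1  1/5  -1/15  -1/45   11/9  0 ]
  [ 0    0      0   -1/3    4/3  0 ]
  [ 0    0   -1/3  -19/9   82/9  1 ]
  [ 0    0    1/3   10/9  -46/9  0 ]
R2 <=> R3
  [ 1  1/5  -1/15  -1/45   11/9  0 ]
  [ 0    0   -1/3  -19/9   82/9  1 ]
  [ 0    0      0   -1/3    4/3  0 ]
  [ 0    0    1/3   10/9  -46/9  0 ]
R2 -> -3·R2
  [ 1  1/5  -1/15  -1/45   11/9   0 ]
  [ 0    0      1   19/3  -82/3  -3 ]
  [ 0    0      0   -1/3    4/3   0 ]
  [ 0    0    1/3   10/9  -46/9   0 ]
R4 -> R4 − 1/3·R2
  [ 1  1/5  -1/15  -1/45   11/9   0 ]
  [ 0    0      1   19/3  -82/3  -3 ]
  [ 0    0      0   -1/3    4/3   0 ]
  [ 0    0      0     -1      4   1 ]
R3 -> -3·R3
  [ 1  1/5  -1/15  -1/45   11/9   0 ]
  [ 0    0      1   19/3  -82/3  -3 ]
  [ 0    0      0      1     -4   0 ]
  [ 0    0      0     -1      4   1 ]
R4 -> R4 + R3
  [ 1  1/5  -1/15  -1/45   11/9   0 ]
  [ 0    0      1   19/3  -82/3  -3 ]
  [ 0    0      0      1     -4   0 ]
  [ 0    0      0      0      0   1 ]
R2 -> R2 + 3·R4
  [ 1  1/5  -1/15  -1/45   11/9  0 ]
  [ 0    0      1   19/3  -82/3  0 ]
  [ 0    0      0      1     -4  0 ]
  [ 0    0      0      0      0  1 ]
R2 -> R2 − 19/3·R3
  [ 1  1/5  -1/15  -1/45  11/9  0 ]
  [ 0    0      1      0    -2  0 ]
  [ 0    0      0      1    -4  0 ]
  [ 0    0      0      0     0  1 ]
R1 -> R1 + 1/45·R3
  [ 1  1/5  -1/15  0  17/15  0 ]
  [ 0    0      1  0     -2  0 ]
  [ 0    0      0  1     -4  0 ]
  [ 0    0      0  0      0  1 ]
R1 -> R1 + 1/15·R2
  [ 1  1/5  0  0   1  0 ]
  [ 0    0  1  0  -2  0 ]
  [ 0    0  0  1  -4  0 ]
  [ 0    0  0  0   0  1 ]
The reduced form has 4 nonzero rows.

rank = 4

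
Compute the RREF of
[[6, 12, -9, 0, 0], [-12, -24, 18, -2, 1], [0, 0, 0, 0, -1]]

[[1, 2, -3/2, 0, 0], [0, 0, 0, 1, 0], [0, 0, 0, 0, 1]]

Multiply R1 by 1/6.
  [   1    2  -3/2   0   0 ]
  [ -12  -24    18  -2   1 ]
  [   0    0     0   0  -1 ]
Add 12 times R1 to R2.
  [ 1  2  -3/2   0   0 ]
  [ 0  0     0  -2   1 ]
  [ 0  0     0   0  -1 ]
Multiply R2 by -1/2.
  [ 1  2  -3/2  0     0 ]
  [ 0  0     0  1  -1/2 ]
  [ 0  0     0  0    -1 ]
Multiply R3 by -1.
  [ 1  2  -3/2  0     0 ]
  [ 0  0     0  1  -1/2 ]
  [ 0  0     0  0     1 ]
Add 1/2 times R3 to R2.
  [ 1  2  -3/2  0  0 ]
  [ 0  0     0  1  0 ]
  [ 0  0     0  0  1 ]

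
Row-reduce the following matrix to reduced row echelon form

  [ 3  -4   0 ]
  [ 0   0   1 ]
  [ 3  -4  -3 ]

[[1, -4/3, 0], [0, 0, 1], [0, 0, 0]]

R1 := 1/3·R1
  [ 1  -4/3   0 ]
  [ 0     0   1 ]
  [ 3    -4  -3 ]
R3 := R3 − 3·R1
  [ 1  -4/3   0 ]
  [ 0     0   1 ]
  [ 0     0  -3 ]
R3 := R3 + 3·R2
  [ 1  -4/3  0 ]
  [ 0     0  1 ]
  [ 0     0  0 ]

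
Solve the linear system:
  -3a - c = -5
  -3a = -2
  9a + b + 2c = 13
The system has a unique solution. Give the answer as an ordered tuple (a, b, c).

Form the augmented matrix and row-reduce:
  [ -3  0  -1  |  -5 ]
  [ -3  0   0  |  -2 ]
  [  9  1   2  |  13 ]
r1 → -1/3·r1
  [  1  0  1/3  |  5/3 ]
  [ -3  0    0  |   -2 ]
  [  9  1    2  |   13 ]
r2 → r2 + 3·r1
  [ 1  0  1/3  |  5/3 ]
  [ 0  0    1  |    3 ]
  [ 9  1    2  |   13 ]
r3 → r3 − 9·r1
  [ 1  0  1/3  |  5/3 ]
  [ 0  0    1  |    3 ]
  [ 0  1   -1  |   -2 ]
r2 <=> r3
  [ 1  0  1/3  |  5/3 ]
  [ 0  1   -1  |   -2 ]
  [ 0  0    1  |    3 ]
r2 → r2 + r3
  [ 1  0  1/3  |  5/3 ]
  [ 0  1    0  |    1 ]
  [ 0  0    1  |    3 ]
r1 → r1 − 1/3·r3
  [ 1  0  0  |  2/3 ]
  [ 0  1  0  |    1 ]
  [ 0  0  1  |    3 ]
Reading off the last column: a = 2/3, b = 1, c = 3.

(2/3, 1, 3)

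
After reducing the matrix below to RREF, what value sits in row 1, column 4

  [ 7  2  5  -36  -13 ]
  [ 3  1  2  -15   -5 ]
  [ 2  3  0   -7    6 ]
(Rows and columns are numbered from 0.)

4

Multiply R1 by 1/7.
  [ 1  2/7  5/7  -36/7  -13/7 ]
  [ 3    1    2    -15     -5 ]
  [ 2    3    0     -7      6 ]
Subtract 3 times R1 from R2.
  [ 1  2/7   5/7  -36/7  -13/7 ]
  [ 0  1/7  -1/7    3/7    4/7 ]
  [ 2    3     0     -7      6 ]
Subtract 2 times R1 from R3.
  [ 1   2/7    5/7  -36/7  -13/7 ]
  [ 0   1/7   -1/7    3/7    4/7 ]
  [ 0  17/7  -10/7   23/7   68/7 ]
Multiply R2 by 7.
  [ 1   2/7    5/7  -36/7  -13/7 ]
  [ 0     1     -1      3      4 ]
  [ 0  17/7  -10/7   23/7   68/7 ]
Subtract 17/7 times R2 from R3.
  [ 1  2/7  5/7  -36/7  -13/7 ]
  [ 0    1   -1      3      4 ]
  [ 0    0    1     -4      0 ]
Add R3 to R2.
  [ 1  2/7  5/7  -36/7  -13/7 ]
  [ 0    1    0     -1      4 ]
  [ 0    0    1     -4      0 ]
Subtract 5/7 times R3 from R1.
  [ 1  2/7  0  -16/7  -13/7 ]
  [ 0    1  0     -1      4 ]
  [ 0    0  1     -4      0 ]
Subtract 2/7 times R2 from R1.
  [ 1  0  0  -2  -3 ]
  [ 0  1  0  -1   4 ]
  [ 0  0  1  -4   0 ]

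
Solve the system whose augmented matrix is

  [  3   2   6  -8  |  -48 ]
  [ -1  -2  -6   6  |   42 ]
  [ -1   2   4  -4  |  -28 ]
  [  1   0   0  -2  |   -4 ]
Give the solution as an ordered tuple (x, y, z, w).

(-2, -5, -4, 1)

r1 -> 1/3·r1
  [  1  2/3   2  -8/3  |  -16 ]
  [ -1   -2  -6     6  |   42 ]
  [ -1    2   4    -4  |  -28 ]
  [  1    0   0    -2  |   -4 ]
r2 -> r2 + r1
  [  1   2/3   2  -8/3  |  -16 ]
  [  0  -4/3  -4  10/3  |   26 ]
  [ -1     2   4    -4  |  -28 ]
  [  1     0   0    -2  |   -4 ]
r3 -> r3 + r1
  [ 1   2/3   2   -8/3  |  -16 ]
  [ 0  -4/3  -4   10/3  |   26 ]
  [ 0   8/3   6  -20/3  |  -44 ]
  [ 1     0   0     -2  |   -4 ]
r4 -> r4 − r1
  [ 1   2/3   2   -8/3  |  -16 ]
  [ 0  -4/3  -4   10/3  |   26 ]
  [ 0   8/3   6  -20/3  |  -44 ]
  [ 0  -2/3  -2    2/3  |   12 ]
r2 -> -3/4·r2
  [ 1   2/3   2   -8/3  |    -16 ]
  [ 0     1   3   -5/2  |  -39/2 ]
  [ 0   8/3   6  -20/3  |    -44 ]
  [ 0  -2/3  -2    2/3  |     12 ]
r3 -> r3 − 8/3·r2
  [ 1   2/3   2  -8/3  |    -16 ]
  [ 0     1   3  -5/2  |  -39/2 ]
  [ 0     0  -2     0  |      8 ]
  [ 0  -2/3  -2   2/3  |     12 ]
r4 -> r4 + 2/3·r2
  [ 1  2/3   2  -8/3  |    -16 ]
  [ 0    1   3  -5/2  |  -39/2 ]
  [ 0    0  -2     0  |      8 ]
  [ 0    0   0    -1  |     -1 ]
r3 -> -1/2·r3
  [ 1  2/3  2  -8/3  |    -16 ]
  [ 0    1  3  -5/2  |  -39/2 ]
  [ 0    0  1     0  |     -4 ]
  [ 0    0  0    -1  |     -1 ]
r4 -> -1·r4
  [ 1  2/3  2  -8/3  |    -16 ]
  [ 0    1  3  -5/2  |  -39/2 ]
  [ 0    0  1     0  |     -4 ]
  [ 0    0  0     1  |      1 ]
r2 -> r2 + 5/2·r4
  [ 1  2/3  2  -8/3  |  -16 ]
  [ 0    1  3     0  |  -17 ]
  [ 0    0  1     0  |   -4 ]
  [ 0    0  0     1  |    1 ]
r1 -> r1 + 8/3·r4
  [ 1  2/3  2  0  |  -40/3 ]
  [ 0    1  3  0  |    -17 ]
  [ 0    0  1  0  |     -4 ]
  [ 0    0  0  1  |      1 ]
r2 -> r2 − 3·r3
  [ 1  2/3  2  0  |  -40/3 ]
  [ 0    1  0  0  |     -5 ]
  [ 0    0  1  0  |     -4 ]
  [ 0    0  0  1  |      1 ]
r1 -> r1 − 2·r3
  [ 1  2/3  0  0  |  -16/3 ]
  [ 0    1  0  0  |     -5 ]
  [ 0    0  1  0  |     -4 ]
  [ 0    0  0  1  |      1 ]
r1 -> r1 − 2/3·r2
  [ 1  0  0  0  |  -2 ]
  [ 0  1  0  0  |  -5 ]
  [ 0  0  1  0  |  -4 ]
  [ 0  0  0  1  |   1 ]
Reading off the last column: x = -2, y = -5, z = -4, w = 1.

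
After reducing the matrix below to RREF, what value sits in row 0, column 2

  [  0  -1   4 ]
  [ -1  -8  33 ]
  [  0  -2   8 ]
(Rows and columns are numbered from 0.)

Swap R1 and R2.
  [ -1  -8  33 ]
  [  0  -1   4 ]
  [  0  -2   8 ]
Multiply R1 by -1.
  [ 1   8  -33 ]
  [ 0  -1    4 ]
  [ 0  -2    8 ]
Multiply R2 by -1.
  [ 1   8  -33 ]
  [ 0   1   -4 ]
  [ 0  -2    8 ]
Add 2 times R2 to R3.
  [ 1  8  -33 ]
  [ 0  1   -4 ]
  [ 0  0    0 ]
Subtract 8 times R2 from R1.
  [ 1  0  -1 ]
  [ 0  1  -4 ]
  [ 0  0   0 ]

-1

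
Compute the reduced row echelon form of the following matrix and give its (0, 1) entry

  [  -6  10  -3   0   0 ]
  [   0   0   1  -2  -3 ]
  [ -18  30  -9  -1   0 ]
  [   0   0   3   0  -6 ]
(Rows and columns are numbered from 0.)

R1 -> -1/6·R1
  [   1  -5/3  1/2   0   0 ]
  [   0     0    1  -2  -3 ]
  [ -18    30   -9  -1   0 ]
  [   0     0    3   0  -6 ]
R3 -> R3 + 18·R1
  [ 1  -5/3  1/2   0   0 ]
  [ 0     0    1  -2  -3 ]
  [ 0     0    0  -1   0 ]
  [ 0     0    3   0  -6 ]
R4 -> R4 − 3·R2
  [ 1  -5/3  1/2   0   0 ]
  [ 0     0    1  -2  -3 ]
  [ 0     0    0  -1   0 ]
  [ 0     0    0   6   3 ]
R3 -> -1·R3
  [ 1  -5/3  1/2   0   0 ]
  [ 0     0    1  -2  -3 ]
  [ 0     0    0   1   0 ]
  [ 0     0    0   6   3 ]
R4 -> R4 − 6·R3
  [ 1  -5/3  1/2   0   0 ]
  [ 0     0    1  -2  -3 ]
  [ 0     0    0   1   0 ]
  [ 0     0    0   0   3 ]
R4 -> 1/3·R4
  [ 1  -5/3  1/2   0   0 ]
  [ 0     0    1  -2  -3 ]
  [ 0     0    0   1   0 ]
  [ 0     0    0   0   1 ]
R2 -> R2 + 3·R4
  [ 1  -5/3  1/2   0  0 ]
  [ 0     0    1  -2  0 ]
  [ 0     0    0   1  0 ]
  [ 0     0    0   0  1 ]
R2 -> R2 + 2·R3
  [ 1  -5/3  1/2  0  0 ]
  [ 0     0    1  0  0 ]
  [ 0     0    0  1  0 ]
  [ 0     0    0  0  1 ]
R1 -> R1 − 1/2·R2
  [ 1  -5/3  0  0  0 ]
  [ 0     0  1  0  0 ]
  [ 0     0  0  1  0 ]
  [ 0     0  0  0  1 ]

-5/3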